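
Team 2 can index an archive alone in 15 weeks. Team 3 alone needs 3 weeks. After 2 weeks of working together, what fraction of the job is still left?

Combined rate: 1/15 + 1/3 = (1 + 5)/15 = 6/15 = 2/5 per week.
In 2 weeks they complete 2·2/5 = 4/5 of the job.
So 1/5 remains.

1/5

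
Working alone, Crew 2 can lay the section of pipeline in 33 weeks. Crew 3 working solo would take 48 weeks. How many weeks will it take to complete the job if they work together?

Combined rate: 1/33 + 1/48 = (16 + 11)/528 = 27/528 = 9/176 per week.
Time = 1 ÷ (9/176) = 176/9 weeks.

176/9 weeks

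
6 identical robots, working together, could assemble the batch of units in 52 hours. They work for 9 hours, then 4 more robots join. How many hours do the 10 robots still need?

129/5 hours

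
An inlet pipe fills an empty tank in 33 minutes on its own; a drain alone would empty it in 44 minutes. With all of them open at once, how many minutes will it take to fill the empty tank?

132 minutes

Net rate = 1/33 − 1/44 = (4 − 3)/132 = 1/132 per minute.
Filling time = 1 ÷ (1/132) = 132 minutes.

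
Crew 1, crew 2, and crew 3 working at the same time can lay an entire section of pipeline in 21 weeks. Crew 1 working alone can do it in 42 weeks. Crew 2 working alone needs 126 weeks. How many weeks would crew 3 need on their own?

Combined rate is 1/21 per week.
Known contribution: 1/42 + 1/126 = (3 + 1)/126 = 4/126 = 2/63 per week.
So crew 3's rate is 1/21 − 2/63 = 1/63, meaning 63 weeks alone.

63 weeks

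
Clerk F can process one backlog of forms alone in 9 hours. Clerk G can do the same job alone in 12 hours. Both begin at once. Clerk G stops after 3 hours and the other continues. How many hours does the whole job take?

27/4 hours

In the first 3 hours the combined rate is 7/36, so 7/12 of the job is done, leaving 5/12.
After clerk G leaves the rate is 1/9 per hour; the remaining 5/12 takes 15/4 hours.
Total = 3 + 15/4 = 27/4 hours.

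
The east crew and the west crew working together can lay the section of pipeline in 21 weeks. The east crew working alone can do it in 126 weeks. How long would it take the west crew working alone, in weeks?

126/5 weeks

Combined rate is 1/21 per week.
Known contribution: 1/126 per week.
So the west crew's rate is 1/21 − 1/126 = 5/126, meaning 126/5 weeks alone.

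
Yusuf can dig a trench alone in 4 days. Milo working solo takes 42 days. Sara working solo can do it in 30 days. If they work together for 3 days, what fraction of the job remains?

Combined rate: 1/4 + 1/42 + 1/30 = (105 + 10 + 14)/420 = 129/420 = 43/140 per day.
In 3 days they complete 3·43/140 = 129/140 of the job.
So 11/140 remains.

11/140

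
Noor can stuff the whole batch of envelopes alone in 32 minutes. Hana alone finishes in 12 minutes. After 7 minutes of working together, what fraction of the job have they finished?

Combined rate: 1/32 + 1/12 = (3 + 8)/96 = 11/96 per minute.
In 7 minutes they complete 7·11/96 = 77/96 of the job.

77/96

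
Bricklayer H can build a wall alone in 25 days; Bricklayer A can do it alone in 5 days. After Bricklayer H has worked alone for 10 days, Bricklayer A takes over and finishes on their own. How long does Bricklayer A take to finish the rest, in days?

3 days

In 10 days Bricklayer H does 10/25 = 2/5 of the job, leaving 3/5.
Bricklayer A works at 1/5 per day, so finishing takes 3/5 ÷ 1/5 = 3 days.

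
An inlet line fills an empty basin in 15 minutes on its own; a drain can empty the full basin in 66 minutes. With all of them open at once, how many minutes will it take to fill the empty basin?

Net rate = 1/15 − 1/66 = (22 − 5)/330 = 17/330 per minute.
Filling time = 1 ÷ (17/330) = 330/17 minutes.

330/17 minutes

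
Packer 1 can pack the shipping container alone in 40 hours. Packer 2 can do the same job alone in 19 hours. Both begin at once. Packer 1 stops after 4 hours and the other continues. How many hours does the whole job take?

In the first 4 hours the combined rate is 59/760, so 59/190 of the job is done, leaving 131/190.
After packer 1 leaves the rate is 1/19 per hour; the remaining 131/190 takes 131/10 hours.
Total = 4 + 131/10 = 171/10 hours.

171/10 hours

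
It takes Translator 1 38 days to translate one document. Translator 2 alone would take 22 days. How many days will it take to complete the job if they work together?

Combined rate: 1/38 + 1/22 = (11 + 19)/418 = 30/418 = 15/209 per day.
Time = 1 ÷ (15/209) = 209/15 days.

209/15 days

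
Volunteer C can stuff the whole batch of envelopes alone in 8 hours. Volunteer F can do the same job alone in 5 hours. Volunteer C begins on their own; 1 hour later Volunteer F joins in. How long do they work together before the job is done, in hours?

35/13 hours

In the first 1 hour Volunteer C alone does 1/8 of the job, leaving 7/8.
Once everyone is working, combined rate: 1/8 + 1/5 = (5 + 8)/40 = 13/40 per hour.
Remaining 7/8 at 13/40 per hour takes 35/13 hours.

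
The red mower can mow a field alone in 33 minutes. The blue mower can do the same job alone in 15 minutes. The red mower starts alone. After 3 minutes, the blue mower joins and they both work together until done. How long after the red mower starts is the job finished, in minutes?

99/8 minutes

In the first 3 minutes the red mower alone does 3/33 = 1/11 of the job, leaving 10/11.
Once everyone is working, combined rate: 1/33 + 1/15 = (5 + 11)/165 = 16/165 per minute.
Remaining 10/11 at 16/165 per minute takes 75/8 minutes.
Total from the start = 3 + 75/8 = 99/8 minutes.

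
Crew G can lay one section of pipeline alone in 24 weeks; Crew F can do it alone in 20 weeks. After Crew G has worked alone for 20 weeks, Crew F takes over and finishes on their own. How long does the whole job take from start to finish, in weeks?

70/3 weeks

In 20 weeks Crew G does 20/24 = 5/6 of the job, leaving 1/6.
Crew F works at 1/20 per week, so finishing takes 1/6 ÷ 1/20 = 10/3 weeks.
Total time = 20 + 10/3 = 70/3 weeks.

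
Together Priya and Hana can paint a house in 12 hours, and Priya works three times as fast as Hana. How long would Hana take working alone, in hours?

48 hours

Let Hana's rate be r; then Priya's rate is 3r, so together (3 + 1)r = 4r = 1/12.
Thus r = 1/48 per hour.
Hana alone: 48 hours; Priya alone: 16 hours.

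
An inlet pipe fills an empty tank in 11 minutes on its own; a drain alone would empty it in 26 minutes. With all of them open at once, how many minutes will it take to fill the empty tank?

Net rate = 1/11 − 1/26 = (26 − 11)/286 = 15/286 per minute.
Filling time = 1 ÷ (15/286) = 286/15 minutes.

286/15 minutes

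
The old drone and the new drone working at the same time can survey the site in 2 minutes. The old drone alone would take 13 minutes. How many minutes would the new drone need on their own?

26/11 minutes

Combined rate is 1/2 per minute.
Known contribution: 1/13 per minute.
So the new drone's rate is 1/2 − 1/13 = 11/26, meaning 26/11 minutes alone.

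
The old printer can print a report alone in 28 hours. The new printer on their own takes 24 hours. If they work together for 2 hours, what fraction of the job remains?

Combined rate: 1/28 + 1/24 = (6 + 7)/168 = 13/168 per hour.
In 2 hours they complete 2·13/168 = 13/84 of the job.
So 71/84 remains.

71/84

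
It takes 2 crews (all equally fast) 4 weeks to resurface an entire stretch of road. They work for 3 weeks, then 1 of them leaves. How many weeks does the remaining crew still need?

One crew does 1/8 of the job per week.
After 3 weeks with 2 crews, 3/4 is done (1/4 left).
With 1 crew the rate is 1/8, so the rest takes 1/4 ÷ 1/8 = 2 weeks.

2 weeks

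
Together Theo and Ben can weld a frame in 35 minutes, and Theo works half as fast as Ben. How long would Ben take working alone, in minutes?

Let Ben's rate be r; then Theo's rate is (1/2)r, so together (1/2 + 1)r = (3/2)r = 1/35.
Thus r = 2/105 per minute.
Ben alone: 105/2 minutes; Theo alone: 105 minutes.

105/2 minutes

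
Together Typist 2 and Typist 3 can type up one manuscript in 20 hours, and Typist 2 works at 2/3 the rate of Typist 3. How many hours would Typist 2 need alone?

Let Typist 3's rate be r; then Typist 2's rate is (2/3)r, so together (2/3 + 1)r = (5/3)r = 1/20.
Thus r = 3/100 per hour.
Typist 3 alone: 100/3 hours; Typist 2 alone: 50 hours.

50 hours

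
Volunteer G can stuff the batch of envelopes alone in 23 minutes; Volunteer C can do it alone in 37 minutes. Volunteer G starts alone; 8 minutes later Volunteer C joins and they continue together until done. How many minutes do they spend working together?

In 8 minutes Volunteer G does 8/23 of the job, leaving 15/23.
Volunteer G and Volunteer C together work at 60/851 per minute, so finishing takes 15/23 ÷ 60/851 = 37/4 minutes.

37/4 minutes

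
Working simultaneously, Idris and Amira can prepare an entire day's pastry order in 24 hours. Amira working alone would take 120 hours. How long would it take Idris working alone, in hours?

30 hours

Combined rate is 1/24 per hour.
Known contribution: 1/120 per hour.
So Idris's rate is 1/24 − 1/120 = 1/30, meaning 30 hours alone.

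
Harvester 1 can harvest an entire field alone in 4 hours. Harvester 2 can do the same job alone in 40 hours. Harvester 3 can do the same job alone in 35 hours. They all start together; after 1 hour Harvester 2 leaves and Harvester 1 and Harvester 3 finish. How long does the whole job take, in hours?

In the first 1 hour the combined rate is 17/56, so 17/56 of the job is done, leaving 39/56.
After Harvester 2 leaves the rate is 39/140 per hour; the remaining 39/56 takes 5/2 hours.
Total = 1 + 5/2 = 7/2 hours.

7/2 hours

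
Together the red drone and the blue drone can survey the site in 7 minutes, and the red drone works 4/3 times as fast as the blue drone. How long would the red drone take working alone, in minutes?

49/4 minutes

Let the blue drone's rate be r; then the red drone's rate is (4/3)r, so together (4/3 + 1)r = (7/3)r = 1/7.
Thus r = 3/49 per minute.
The blue drone alone: 49/3 minutes; the red drone alone: 49/4 minutes.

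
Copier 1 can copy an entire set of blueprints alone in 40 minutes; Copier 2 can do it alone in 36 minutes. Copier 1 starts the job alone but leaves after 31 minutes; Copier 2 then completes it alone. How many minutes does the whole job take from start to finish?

391/10 minutes

In 31 minutes Copier 1 does 31/40 of the job, leaving 9/40.
Copier 2 works at 1/36 per minute, so finishing takes 9/40 ÷ 1/36 = 81/10 minutes.
Total time = 31 + 81/10 = 391/10 minutes.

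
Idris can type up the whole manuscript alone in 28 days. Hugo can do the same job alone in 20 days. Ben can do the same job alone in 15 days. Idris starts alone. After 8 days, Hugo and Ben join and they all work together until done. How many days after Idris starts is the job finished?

In the first 8 days Idris alone does 8/28 = 2/7 of the job, leaving 5/7.
Once everyone is working, combined rate: 1/28 + 1/20 + 1/15 = (15 + 21 + 28)/420 = 64/420 = 16/105 per day.
Remaining 5/7 at 16/105 per day takes 75/16 days.
Total from the start = 8 + 75/16 = 203/16 days.

203/16 days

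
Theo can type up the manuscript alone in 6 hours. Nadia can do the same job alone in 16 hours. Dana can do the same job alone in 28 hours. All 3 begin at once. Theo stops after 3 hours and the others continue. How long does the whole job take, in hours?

56/11 hours

In the first 3 hours the combined rate is 89/336, so 89/112 of the job is done, leaving 23/112.
After Theo leaves the rate is 11/112 per hour; the remaining 23/112 takes 23/11 hours.
Total = 3 + 23/11 = 56/11 hours.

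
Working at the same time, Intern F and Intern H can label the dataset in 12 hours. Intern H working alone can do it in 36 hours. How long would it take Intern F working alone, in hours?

18 hours

Combined rate is 1/12 per hour.
Known contribution: 1/36 per hour.
So Intern F's rate is 1/12 − 1/36 = 1/18, meaning 18 hours alone.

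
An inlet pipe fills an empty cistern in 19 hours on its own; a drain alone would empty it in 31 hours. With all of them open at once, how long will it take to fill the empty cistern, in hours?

Net rate = 1/19 − 1/31 = (31 − 19)/589 = 12/589 per hour.
Filling time = 1 ÷ (12/589) = 589/12 hours.

589/12 hours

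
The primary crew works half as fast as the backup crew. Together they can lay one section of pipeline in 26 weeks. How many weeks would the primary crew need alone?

Let the backup crew's rate be r; then the primary crew's rate is (1/2)r, so together (1/2 + 1)r = (3/2)r = 1/26.
Thus r = 1/39 per week.
The backup crew alone: 39 weeks; the primary crew alone: 78 weeks.

78 weeks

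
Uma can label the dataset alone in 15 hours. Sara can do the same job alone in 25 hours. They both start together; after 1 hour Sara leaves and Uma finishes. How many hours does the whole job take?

72/5 hours

In the first 1 hour the combined rate is 8/75, so 8/75 of the job is done, leaving 67/75.
After Sara leaves the rate is 1/15 per hour; the remaining 67/75 takes 67/5 hours.
Total = 1 + 67/5 = 72/5 hours.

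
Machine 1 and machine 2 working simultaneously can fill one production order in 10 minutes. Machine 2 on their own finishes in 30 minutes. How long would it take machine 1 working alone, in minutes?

15 minutes

Combined rate is 1/10 per minute.
Known contribution: 1/30 per minute.
So machine 1's rate is 1/10 − 1/30 = 1/15, meaning 15 minutes alone.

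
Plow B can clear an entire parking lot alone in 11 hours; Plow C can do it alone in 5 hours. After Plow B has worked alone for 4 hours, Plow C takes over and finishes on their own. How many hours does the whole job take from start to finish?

79/11 hours

In 4 hours Plow B does 4/11 of the job, leaving 7/11.
Plow C works at 1/5 per hour, so finishing takes 7/11 ÷ 1/5 = 35/11 hours.
Total time = 4 + 35/11 = 79/11 hours.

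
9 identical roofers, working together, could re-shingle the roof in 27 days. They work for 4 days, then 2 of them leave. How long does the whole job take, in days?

235/7 days

One roofer does 1/243 of the job per day.
After 4 days with 9 roofers, 4/27 is done (23/27 left).
With 7 roofers the rate is 7/243, so the rest takes 23/27 ÷ 7/243 = 207/7 days.
Total = 4 + 207/7 = 235/7 days.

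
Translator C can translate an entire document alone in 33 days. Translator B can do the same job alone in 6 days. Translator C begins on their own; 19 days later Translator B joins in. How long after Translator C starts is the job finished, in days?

275/13 days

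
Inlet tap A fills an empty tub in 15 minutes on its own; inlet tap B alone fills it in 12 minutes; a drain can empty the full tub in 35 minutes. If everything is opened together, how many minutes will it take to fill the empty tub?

140/17 minutes

Net rate = 1/15 + 1/12 − 1/35 = (28 + 35 − 12)/420 = 51/420 = 17/140 per minute.
Filling time = 1 ÷ (17/140) = 140/17 minutes.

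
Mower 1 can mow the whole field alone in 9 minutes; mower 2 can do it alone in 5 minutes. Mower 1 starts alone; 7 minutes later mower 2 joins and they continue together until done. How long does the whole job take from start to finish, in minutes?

In 7 minutes mower 1 does 7/9 of the job, leaving 2/9.
Mower 1 and mower 2 together work at 14/45 per minute, so finishing takes 2/9 ÷ 14/45 = 5/7 minutes.
Total time = 7 + 5/7 = 54/7 minutes.

54/7 minutes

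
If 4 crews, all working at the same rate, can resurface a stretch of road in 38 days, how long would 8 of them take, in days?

19 days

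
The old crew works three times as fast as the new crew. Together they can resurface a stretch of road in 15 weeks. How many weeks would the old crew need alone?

Let the new crew's rate be r; then the old crew's rate is 3r, so together (3 + 1)r = 4r = 1/15.
Thus r = 1/60 per week.
The new crew alone: 60 weeks; the old crew alone: 20 weeks.

20 weeks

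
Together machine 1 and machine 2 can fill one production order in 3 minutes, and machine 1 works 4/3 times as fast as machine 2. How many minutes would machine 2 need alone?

7 minutes

Let machine 2's rate be r; then machine 1's rate is (4/3)r, so together (4/3 + 1)r = (7/3)r = 1/3.
Thus r = 1/7 per minute.
Machine 2 alone: 7 minutes; machine 1 alone: 21/4 minutes.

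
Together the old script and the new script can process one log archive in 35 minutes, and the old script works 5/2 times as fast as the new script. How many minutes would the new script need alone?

Let the new script's rate be r; then the old script's rate is (5/2)r, so together (5/2 + 1)r = (7/2)r = 1/35.
Thus r = 2/245 per minute.
The new script alone: 245/2 minutes; the old script alone: 49 minutes.

245/2 minutes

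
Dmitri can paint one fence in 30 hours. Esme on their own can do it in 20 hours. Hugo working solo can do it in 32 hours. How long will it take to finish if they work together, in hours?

Combined rate: 1/30 + 1/20 + 1/32 = (16 + 24 + 15)/480 = 55/480 = 11/96 per hour.
Time = 1 ÷ (11/96) = 96/11 hours.

96/11 hours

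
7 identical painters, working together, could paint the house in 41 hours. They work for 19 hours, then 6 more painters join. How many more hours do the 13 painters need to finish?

One painter does 1/287 of the job per hour.
After 19 hours with 7 painters, 19/41 is done (22/41 left).
With 13 painters the rate is 13/287, so the rest takes 22/41 ÷ 13/287 = 154/13 hours.

154/13 hours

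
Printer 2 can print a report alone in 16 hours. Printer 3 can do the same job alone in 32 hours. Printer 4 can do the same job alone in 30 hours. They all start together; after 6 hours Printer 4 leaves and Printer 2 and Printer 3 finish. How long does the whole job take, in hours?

In the first 6 hours the combined rate is 61/480, so 61/80 of the job is done, leaving 19/80.
After Printer 4 leaves the rate is 3/32 per hour; the remaining 19/80 takes 38/15 hours.
Total = 6 + 38/15 = 128/15 hours.

128/15 hours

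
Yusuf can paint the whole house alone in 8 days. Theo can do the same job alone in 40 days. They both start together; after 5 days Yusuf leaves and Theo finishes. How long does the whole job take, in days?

15 days

In the first 5 days the combined rate is 3/20, so 3/4 of the job is done, leaving 1/4.
After Yusuf leaves the rate is 1/40 per day; the remaining 1/4 takes 10 days.
Total = 5 + 10 = 15 days.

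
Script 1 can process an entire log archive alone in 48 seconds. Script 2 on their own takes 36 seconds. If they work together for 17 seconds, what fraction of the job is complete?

119/144

Combined rate: 1/48 + 1/36 = (3 + 4)/144 = 7/144 per second.
In 17 seconds they complete 17·7/144 = 119/144 of the job.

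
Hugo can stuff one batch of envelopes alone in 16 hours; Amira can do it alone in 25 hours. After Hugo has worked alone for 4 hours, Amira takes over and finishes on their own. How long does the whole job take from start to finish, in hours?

91/4 hours

In 4 hours Hugo does 4/16 = 1/4 of the job, leaving 3/4.
Amira works at 1/25 per hour, so finishing takes 3/4 ÷ 1/25 = 75/4 hours.
Total time = 4 + 75/4 = 91/4 hours.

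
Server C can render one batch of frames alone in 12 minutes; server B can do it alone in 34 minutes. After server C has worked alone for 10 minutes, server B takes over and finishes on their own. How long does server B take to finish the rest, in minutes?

In 10 minutes server C does 10/12 = 5/6 of the job, leaving 1/6.
Server B works at 1/34 per minute, so finishing takes 1/6 ÷ 1/34 = 17/3 minutes.

17/3 minutes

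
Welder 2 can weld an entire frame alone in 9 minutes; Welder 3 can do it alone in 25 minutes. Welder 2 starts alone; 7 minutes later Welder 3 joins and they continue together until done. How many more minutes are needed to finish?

25/17 minutes

In 7 minutes Welder 2 does 7/9 of the job, leaving 2/9.
Welder 2 and Welder 3 together work at 34/225 per minute, so finishing takes 2/9 ÷ 34/225 = 25/17 minutes.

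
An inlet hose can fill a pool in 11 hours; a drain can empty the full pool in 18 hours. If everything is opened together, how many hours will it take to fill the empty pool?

198/7 hours

Net rate = 1/11 − 1/18 = (18 − 11)/198 = 7/198 per hour.
Filling time = 1 ÷ (7/198) = 198/7 hours.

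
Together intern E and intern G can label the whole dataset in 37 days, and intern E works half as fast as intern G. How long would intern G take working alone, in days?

111/2 days

Let intern G's rate be r; then intern E's rate is (1/2)r, so together (1/2 + 1)r = (3/2)r = 1/37.
Thus r = 2/111 per day.
Intern G alone: 111/2 days; intern E alone: 111 days.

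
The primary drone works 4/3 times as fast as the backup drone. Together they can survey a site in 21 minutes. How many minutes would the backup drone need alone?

Let the backup drone's rate be r; then the primary drone's rate is (4/3)r, so together (4/3 + 1)r = (7/3)r = 1/21.
Thus r = 1/49 per minute.
The backup drone alone: 49 minutes; the primary drone alone: 147/4 minutes.

49 minutes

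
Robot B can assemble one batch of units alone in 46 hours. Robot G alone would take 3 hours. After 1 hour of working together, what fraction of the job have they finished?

49/138

Combined rate: 1/46 + 1/3 = (3 + 46)/138 = 49/138 per hour.
In 1 hour they complete 1·49/138 = 49/138 of the job.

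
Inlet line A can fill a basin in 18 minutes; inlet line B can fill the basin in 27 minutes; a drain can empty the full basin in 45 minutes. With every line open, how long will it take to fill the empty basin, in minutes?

Net rate = 1/18 + 1/27 − 1/45 = (15 + 10 − 6)/270 = 19/270 per minute.
Filling time = 1 ÷ (19/270) = 270/19 minutes.

270/19 minutes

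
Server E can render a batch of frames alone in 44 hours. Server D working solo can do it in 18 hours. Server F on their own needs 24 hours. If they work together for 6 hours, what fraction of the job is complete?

95/132

Combined rate: 1/44 + 1/18 + 1/24 = (18 + 44 + 33)/792 = 95/792 per hour.
In 6 hours they complete 6·95/792 = 95/132 of the job.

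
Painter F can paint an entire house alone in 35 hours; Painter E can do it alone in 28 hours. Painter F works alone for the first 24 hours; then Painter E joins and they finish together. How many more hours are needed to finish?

44/9 hours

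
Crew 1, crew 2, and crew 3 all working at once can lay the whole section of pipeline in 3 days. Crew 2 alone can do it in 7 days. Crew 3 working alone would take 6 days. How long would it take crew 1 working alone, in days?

Combined rate is 1/3 per day.
Known contribution: 1/7 + 1/6 = (6 + 7)/42 = 13/42 per day.
So crew 1's rate is 1/3 − 13/42 = 1/42, meaning 42 days alone.

42 days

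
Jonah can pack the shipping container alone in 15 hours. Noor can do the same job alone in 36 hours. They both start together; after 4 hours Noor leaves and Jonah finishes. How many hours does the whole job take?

In the first 4 hours the combined rate is 17/180, so 17/45 of the job is done, leaving 28/45.
After Noor leaves the rate is 1/15 per hour; the remaining 28/45 takes 28/3 hours.
Total = 4 + 28/3 = 40/3 hours.

40/3 hours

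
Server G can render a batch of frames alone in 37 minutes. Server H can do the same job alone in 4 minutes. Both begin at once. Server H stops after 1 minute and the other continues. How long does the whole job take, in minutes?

111/4 minutes

In the first 1 minute the combined rate is 41/148, so 41/148 of the job is done, leaving 107/148.
After server H leaves the rate is 1/37 per minute; the remaining 107/148 takes 107/4 minutes.
Total = 1 + 107/4 = 111/4 minutes.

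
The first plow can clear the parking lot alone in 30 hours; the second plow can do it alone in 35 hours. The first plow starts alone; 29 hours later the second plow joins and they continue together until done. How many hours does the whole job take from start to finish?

384/13 hours

In 29 hours the first plow does 29/30 of the job, leaving 1/30.
The first plow and the second plow together work at 13/210 per hour, so finishing takes 1/30 ÷ 13/210 = 7/13 hours.
Total time = 29 + 7/13 = 384/13 hours.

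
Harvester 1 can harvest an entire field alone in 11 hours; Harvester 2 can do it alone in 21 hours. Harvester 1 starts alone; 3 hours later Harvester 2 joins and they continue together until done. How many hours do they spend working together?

21/4 hours

In 3 hours Harvester 1 does 3/11 of the job, leaving 8/11.
Harvester 1 and Harvester 2 together work at 32/231 per hour, so finishing takes 8/11 ÷ 32/231 = 21/4 hours.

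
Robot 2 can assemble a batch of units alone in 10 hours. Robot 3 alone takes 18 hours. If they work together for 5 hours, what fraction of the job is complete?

Combined rate: 1/10 + 1/18 = (9 + 5)/90 = 14/90 = 7/45 per hour.
In 5 hours they complete 5·7/45 = 7/9 of the job.

7/9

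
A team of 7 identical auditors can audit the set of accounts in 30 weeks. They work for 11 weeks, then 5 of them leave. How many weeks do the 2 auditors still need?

133/2 weeks

One auditor does 1/210 of the job per week.
After 11 weeks with 7 auditors, 11/30 is done (19/30 left).
With 2 auditors the rate is 2/210 = 1/105, so the rest takes 19/30 ÷ 1/105 = 133/2 weeks.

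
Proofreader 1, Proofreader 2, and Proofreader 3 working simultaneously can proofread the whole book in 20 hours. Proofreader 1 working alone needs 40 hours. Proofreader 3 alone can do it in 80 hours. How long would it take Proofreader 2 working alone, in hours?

80 hours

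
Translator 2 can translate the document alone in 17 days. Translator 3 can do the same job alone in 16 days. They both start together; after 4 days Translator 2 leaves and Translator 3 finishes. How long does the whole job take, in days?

208/17 days

In the first 4 days the combined rate is 33/272, so 33/68 of the job is done, leaving 35/68.
After Translator 2 leaves the rate is 1/16 per day; the remaining 35/68 takes 140/17 days.
Total = 4 + 140/17 = 208/17 days.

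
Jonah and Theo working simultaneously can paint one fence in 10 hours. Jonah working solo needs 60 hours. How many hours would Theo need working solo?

Combined rate is 1/10 per hour.
Known contribution: 1/60 per hour.
So Theo's rate is 1/10 − 1/60 = 1/12, meaning 12 hours alone.

12 hours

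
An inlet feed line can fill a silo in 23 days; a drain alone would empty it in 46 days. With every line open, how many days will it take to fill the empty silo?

46 days

Net rate = 1/23 − 1/46 = (2 − 1)/46 = 1/46 per day.
Filling time = 1 ÷ (1/46) = 46 days.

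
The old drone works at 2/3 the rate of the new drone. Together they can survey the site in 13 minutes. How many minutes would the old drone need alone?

Let the new drone's rate be r; then the old drone's rate is (2/3)r, so together (2/3 + 1)r = (5/3)r = 1/13.
Thus r = 3/65 per minute.
The new drone alone: 65/3 minutes; the old drone alone: 65/2 minutes.

65/2 minutes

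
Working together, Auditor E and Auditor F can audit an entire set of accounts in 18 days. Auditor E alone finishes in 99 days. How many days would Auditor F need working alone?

22 days

Combined rate is 1/18 per day.
Known contribution: 1/99 per day.
So Auditor F's rate is 1/18 − 1/99 = 1/22, meaning 22 days alone.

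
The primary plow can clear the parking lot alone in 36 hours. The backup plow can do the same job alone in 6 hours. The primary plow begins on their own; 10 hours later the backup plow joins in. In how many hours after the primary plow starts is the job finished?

96/7 hours

In the first 10 hours the primary plow alone does 10/36 = 5/18 of the job, leaving 13/18.
Once everyone is working, combined rate: 1/36 + 1/6 = (1 + 6)/36 = 7/36 per hour.
Remaining 13/18 at 7/36 per hour takes 26/7 hours.
Total from the start = 10 + 26/7 = 96/7 hours.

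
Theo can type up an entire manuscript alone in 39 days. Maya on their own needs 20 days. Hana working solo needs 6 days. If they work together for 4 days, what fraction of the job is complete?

Combined rate: 1/39 + 1/20 + 1/6 = (20 + 39 + 130)/780 = 189/780 = 63/260 per day.
In 4 days they complete 4·63/260 = 63/65 of the job.

63/65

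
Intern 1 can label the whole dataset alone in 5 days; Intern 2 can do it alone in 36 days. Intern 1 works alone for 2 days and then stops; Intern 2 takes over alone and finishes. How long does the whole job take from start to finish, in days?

118/5 days

In 2 days Intern 1 does 2/5 of the job, leaving 3/5.
Intern 2 works at 1/36 per day, so finishing takes 3/5 ÷ 1/36 = 108/5 days.
Total time = 2 + 108/5 = 118/5 days.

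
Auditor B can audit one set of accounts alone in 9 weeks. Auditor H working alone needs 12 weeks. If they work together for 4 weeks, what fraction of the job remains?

Combined rate: 1/9 + 1/12 = (4 + 3)/36 = 7/36 per week.
In 4 weeks they complete 4·7/36 = 7/9 of the job.
So 2/9 remains.

2/9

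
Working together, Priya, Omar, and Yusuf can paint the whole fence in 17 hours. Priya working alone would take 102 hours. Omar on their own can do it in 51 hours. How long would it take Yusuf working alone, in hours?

Combined rate is 1/17 per hour.
Known contribution: 1/102 + 1/51 = (1 + 2)/102 = 3/102 = 1/34 per hour.
So Yusuf's rate is 1/17 − 1/34 = 1/34, meaning 34 hours alone.

34 hours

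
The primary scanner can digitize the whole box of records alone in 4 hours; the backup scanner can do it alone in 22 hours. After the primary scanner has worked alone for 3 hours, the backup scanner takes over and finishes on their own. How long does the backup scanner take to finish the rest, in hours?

11/2 hours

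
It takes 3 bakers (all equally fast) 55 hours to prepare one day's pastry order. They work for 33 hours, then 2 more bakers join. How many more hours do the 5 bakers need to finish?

One baker does 1/165 of the job per hour.
After 33 hours with 3 bakers, 3/5 is done (2/5 left).
With 5 bakers the rate is 5/165 = 1/33, so the rest takes 2/5 ÷ 1/33 = 66/5 hours.

66/5 hours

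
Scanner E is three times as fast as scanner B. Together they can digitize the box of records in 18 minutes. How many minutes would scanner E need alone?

Let scanner B's rate be r; then scanner E's rate is 3r, so together (3 + 1)r = 4r = 1/18.
Thus r = 1/72 per minute.
Scanner B alone: 72 minutes; scanner E alone: 24 minutes.

24 minutes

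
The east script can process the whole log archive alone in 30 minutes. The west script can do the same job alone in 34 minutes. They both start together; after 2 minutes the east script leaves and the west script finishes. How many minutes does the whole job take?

476/15 minutes

In the first 2 minutes the combined rate is 16/255, so 32/255 of the job is done, leaving 223/255.
After the east script leaves the rate is 1/34 per minute; the remaining 223/255 takes 446/15 minutes.
Total = 2 + 446/15 = 476/15 minutes.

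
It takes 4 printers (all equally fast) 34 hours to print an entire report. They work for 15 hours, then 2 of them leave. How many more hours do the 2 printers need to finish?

38 hours

One printer does 1/136 of the job per hour.
After 15 hours with 4 printers, 15/34 is done (19/34 left).
With 2 printers the rate is 2/136 = 1/68, so the rest takes 19/34 ÷ 1/68 = 38 hours.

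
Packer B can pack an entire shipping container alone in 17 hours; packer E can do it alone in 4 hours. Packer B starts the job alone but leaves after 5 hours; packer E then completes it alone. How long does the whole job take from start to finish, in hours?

133/17 hours

In 5 hours packer B does 5/17 of the job, leaving 12/17.
Packer E works at 1/4 per hour, so finishing takes 12/17 ÷ 1/4 = 48/17 hours.
Total time = 5 + 48/17 = 133/17 hours.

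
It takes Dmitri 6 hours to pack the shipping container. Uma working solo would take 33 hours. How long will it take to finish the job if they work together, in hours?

66/13 hours

With two workers the combined time is the product over the sum: 6·33/(6+33) = 198/39 = 66/13 hours.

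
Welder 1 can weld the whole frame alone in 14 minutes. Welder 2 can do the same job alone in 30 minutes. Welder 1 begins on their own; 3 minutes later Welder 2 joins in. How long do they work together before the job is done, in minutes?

15/2 minutes

In the first 3 minutes Welder 1 alone does 3/14 of the job, leaving 11/14.
Once everyone is working, combined rate: 1/14 + 1/30 = (15 + 7)/210 = 22/210 = 11/105 per minute.
Remaining 11/14 at 11/105 per minute takes 15/2 minutes.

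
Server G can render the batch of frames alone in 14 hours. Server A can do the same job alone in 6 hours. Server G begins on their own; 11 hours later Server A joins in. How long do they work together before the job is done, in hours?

9/10 hours

In the first 11 hours Server G alone does 11/14 of the job, leaving 3/14.
Once everyone is working, combined rate: 1/14 + 1/6 = (3 + 7)/42 = 10/42 = 5/21 per hour.
Remaining 3/14 at 5/21 per hour takes 9/10 hours.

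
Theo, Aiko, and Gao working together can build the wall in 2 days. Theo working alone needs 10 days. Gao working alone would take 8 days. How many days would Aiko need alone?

Combined rate is 1/2 per day.
Known contribution: 1/10 + 1/8 = (4 + 5)/40 = 9/40 per day.
So Aiko's rate is 1/2 − 9/40 = 11/40, meaning 40/11 days alone.

40/11 days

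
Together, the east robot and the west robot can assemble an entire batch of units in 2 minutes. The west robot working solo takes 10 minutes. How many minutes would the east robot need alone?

5/2 minutes

Combined rate is 1/2 per minute.
Known contribution: 1/10 per minute.
So the east robot's rate is 1/2 − 1/10 = 2/5, meaning 5/2 minutes alone.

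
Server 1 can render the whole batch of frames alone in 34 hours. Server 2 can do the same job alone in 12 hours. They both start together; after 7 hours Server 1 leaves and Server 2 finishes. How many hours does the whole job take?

162/17 hours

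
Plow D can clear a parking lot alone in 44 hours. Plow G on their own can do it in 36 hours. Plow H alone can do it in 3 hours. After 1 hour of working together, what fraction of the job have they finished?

Combined rate: 1/44 + 1/36 + 1/3 = (9 + 11 + 132)/396 = 152/396 = 38/99 per hour.
In 1 hour they complete 1·38/99 = 38/99 of the job.

38/99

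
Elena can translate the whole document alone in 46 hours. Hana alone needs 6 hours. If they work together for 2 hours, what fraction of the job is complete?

Combined rate: 1/46 + 1/6 = (3 + 23)/138 = 26/138 = 13/69 per hour.
In 2 hours they complete 2·13/69 = 26/69 of the job.

26/69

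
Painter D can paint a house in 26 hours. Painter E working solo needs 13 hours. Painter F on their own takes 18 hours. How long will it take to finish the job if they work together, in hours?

117/20 hours

Combined rate: 1/26 + 1/13 + 1/18 = (9 + 18 + 13)/234 = 40/234 = 20/117 per hour.
Time = 1 ÷ (20/117) = 117/20 hours.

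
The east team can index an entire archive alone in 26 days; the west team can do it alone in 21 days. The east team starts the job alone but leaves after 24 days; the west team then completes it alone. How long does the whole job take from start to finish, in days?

333/13 days

In 24 days the east team does 24/26 = 12/13 of the job, leaving 1/13.
The west team works at 1/21 per day, so finishing takes 1/13 ÷ 1/21 = 21/13 days.
Total time = 24 + 21/13 = 333/13 days.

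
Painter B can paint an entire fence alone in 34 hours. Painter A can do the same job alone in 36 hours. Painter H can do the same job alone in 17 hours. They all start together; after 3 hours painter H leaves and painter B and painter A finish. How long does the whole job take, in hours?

72/5 hours

In the first 3 hours the combined rate is 71/612, so 71/204 of the job is done, leaving 133/204.
After painter H leaves the rate is 35/612 per hour; the remaining 133/204 takes 57/5 hours.
Total = 3 + 57/5 = 72/5 hours.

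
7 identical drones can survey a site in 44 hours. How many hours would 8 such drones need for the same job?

77/2 hours

Total work is 7·44 = 308 drone-hours.
With 8 drones: 308/8 = 77/2 hours.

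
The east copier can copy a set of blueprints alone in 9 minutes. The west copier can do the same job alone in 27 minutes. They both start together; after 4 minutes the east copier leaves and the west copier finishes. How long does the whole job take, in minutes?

15 minutes

In the first 4 minutes the combined rate is 4/27, so 16/27 of the job is done, leaving 11/27.
After the east copier leaves the rate is 1/27 per minute; the remaining 11/27 takes 11 minutes.
Total = 4 + 11 = 15 minutes.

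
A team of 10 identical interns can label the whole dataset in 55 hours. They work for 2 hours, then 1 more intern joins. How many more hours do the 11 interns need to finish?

530/11 hours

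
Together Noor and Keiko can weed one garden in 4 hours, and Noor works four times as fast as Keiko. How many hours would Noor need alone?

5 hours

Let Keiko's rate be r; then Noor's rate is 4r, so together (4 + 1)r = 5r = 1/4.
Thus r = 1/20 per hour.
Keiko alone: 20 hours; Noor alone: 5 hours.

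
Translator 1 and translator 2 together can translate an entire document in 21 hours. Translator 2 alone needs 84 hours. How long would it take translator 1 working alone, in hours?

28 hours

Combined rate is 1/21 per hour.
Known contribution: 1/84 per hour.
So translator 1's rate is 1/21 − 1/84 = 1/28, meaning 28 hours alone.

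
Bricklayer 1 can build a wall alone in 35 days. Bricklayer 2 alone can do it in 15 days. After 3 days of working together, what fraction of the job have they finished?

2/7

Combined rate: 1/35 + 1/15 = (3 + 7)/105 = 10/105 = 2/21 per day.
In 3 days they complete 3·2/21 = 2/7 of the job.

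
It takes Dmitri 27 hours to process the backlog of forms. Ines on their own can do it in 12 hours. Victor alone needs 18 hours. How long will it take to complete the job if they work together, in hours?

108/19 hours

Combined rate: 1/27 + 1/12 + 1/18 = (4 + 9 + 6)/108 = 19/108 per hour.
Time = 1 ÷ (19/108) = 108/19 hours.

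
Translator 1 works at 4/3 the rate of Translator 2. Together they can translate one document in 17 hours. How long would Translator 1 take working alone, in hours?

Let Translator 2's rate be r; then Translator 1's rate is (4/3)r, so together (4/3 + 1)r = (7/3)r = 1/17.
Thus r = 3/119 per hour.
Translator 2 alone: 119/3 hours; Translator 1 alone: 119/4 hours.

119/4 hours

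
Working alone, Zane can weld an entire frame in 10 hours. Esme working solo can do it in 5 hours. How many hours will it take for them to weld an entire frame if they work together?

10/3 hours

Combined rate: 1/10 + 1/5 = (1 + 2)/10 = 3/10 per hour.
Time = 1 ÷ (3/10) = 10/3 hours.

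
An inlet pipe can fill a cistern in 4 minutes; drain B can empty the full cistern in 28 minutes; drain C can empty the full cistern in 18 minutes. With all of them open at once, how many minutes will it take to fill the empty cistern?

63/10 minutes

Net rate = 1/4 − 1/28 − 1/18 = (63 − 9 − 14)/252 = 40/252 = 10/63 per minute.
Filling time = 1 ÷ (10/63) = 63/10 minutes.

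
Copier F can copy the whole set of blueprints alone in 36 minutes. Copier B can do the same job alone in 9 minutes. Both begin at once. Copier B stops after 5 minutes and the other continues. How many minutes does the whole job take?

In the first 5 minutes the combined rate is 5/36, so 25/36 of the job is done, leaving 11/36.
After Copier B leaves the rate is 1/36 per minute; the remaining 11/36 takes 11 minutes.
Total = 5 + 11 = 16 minutes.

16 minutes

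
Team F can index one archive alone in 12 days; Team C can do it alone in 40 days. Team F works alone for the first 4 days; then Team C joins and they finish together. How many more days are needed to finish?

In 4 days Team F does 4/12 = 1/3 of the job, leaving 2/3.
Team F and Team C together work at 13/120 per day, so finishing takes 2/3 ÷ 13/120 = 80/13 days.

80/13 days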